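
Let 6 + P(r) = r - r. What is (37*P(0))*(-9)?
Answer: 1998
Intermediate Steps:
P(r) = -6 (P(r) = -6 + (r - r) = -6 + 0 = -6)
(37*P(0))*(-9) = (37*(-6))*(-9) = -222*(-9) = 1998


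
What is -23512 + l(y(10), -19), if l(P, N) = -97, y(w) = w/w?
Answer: -23609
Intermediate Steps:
y(w) = 1
-23512 + l(y(10), -19) = -23512 - 97 = -23609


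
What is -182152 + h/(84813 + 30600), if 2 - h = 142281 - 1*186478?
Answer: -7007554859/38471 ≈ -1.8215e+5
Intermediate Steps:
h = 44199 (h = 2 - (142281 - 1*186478) = 2 - (142281 - 186478) = 2 - 1*(-44197) = 2 + 44197 = 44199)
-182152 + h/(84813 + 30600) = -182152 + 44199/(84813 + 30600) = -182152 + 44199/115413 = -182152 + 44199*(1/115413) = -182152 + 14733/38471 = -7007554859/38471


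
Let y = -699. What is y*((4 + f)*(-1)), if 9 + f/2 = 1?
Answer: -8388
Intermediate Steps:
f = -16 (f = -18 + 2*1 = -18 + 2 = -16)
y*((4 + f)*(-1)) = -699*(4 - 16)*(-1) = -(-8388)*(-1) = -699*12 = -8388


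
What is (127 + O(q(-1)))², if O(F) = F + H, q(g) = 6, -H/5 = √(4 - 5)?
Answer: 17664 - 1330*I ≈ 17664.0 - 1330.0*I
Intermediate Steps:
H = -5*I (H = -5*√(4 - 5) = -5*I ≈ -5.0*I)
O(F) = F - 5*I
(127 + O(q(-1)))² = (127 + (6 - 5*I))² = (133 - 5*I)²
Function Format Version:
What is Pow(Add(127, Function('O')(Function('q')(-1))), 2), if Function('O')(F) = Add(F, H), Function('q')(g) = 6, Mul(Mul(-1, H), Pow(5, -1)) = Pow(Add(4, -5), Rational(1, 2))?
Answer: Add(17664, Mul(-1330, I)) ≈ Add(17664., Mul(-1330.0, I))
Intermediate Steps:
H = Mul(-5, I) (H = Mul(-5, Pow(Add(4, -5), Rational(1, 2))) = Mul(-5, Pow(-1, Rational(1, 2))) = Mul(-5, I) ≈ Mul(-5.0000, I))
Function('O')(F) = Add(F, Mul(-5, I))
Pow(Add(127, Function('O')(Function('q')(-1))), 2) = Pow(Add(127, Add(6, Mul(-5, I))), 2) = Pow(Add(133, Mul(-5, I)), 2)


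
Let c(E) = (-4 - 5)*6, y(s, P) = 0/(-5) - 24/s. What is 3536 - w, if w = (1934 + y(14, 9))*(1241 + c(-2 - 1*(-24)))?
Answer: -16030610/7 ≈ -2.2901e+6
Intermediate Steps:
y(s, P) = -24/s (y(s, P) = 0*(-1/5) - 24/s = 0 - 24/s = -24/s)
c(E) = -54 (c(E) = -9*6 = -54)
w = 16055362/7 (w = (1934 - 24/14)*(1241 - 54) = (1934 - 24*1/14)*1187 = (1934 - 12/7)*1187 = (13526/7)*1187 = 16055362/7 ≈ 2.2936e+6)
3536 - w = 3536 - 1*16055362/7 = 3536 - 16055362/7 = -16030610/7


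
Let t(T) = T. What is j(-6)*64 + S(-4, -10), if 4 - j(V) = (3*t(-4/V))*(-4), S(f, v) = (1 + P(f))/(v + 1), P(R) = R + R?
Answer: 6919/9 ≈ 768.78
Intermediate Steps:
P(R) = 2*R
S(f, v) = (1 + 2*f)/(1 + v) (S(f, v) = (1 + 2*f)/(v + 1) = (1 + 2*f)/(1 + v))
j(V) = 4 - 48/V (j(V) = 4 - 3*(-4/V)*(-4) = 4 - (-12/V)*(-4) = 4 - 48/V)
j(-6)*64 + S(-4, -10) = (4 - 48/(-6))*64 + (1 + 2*(-4))/(1 - 10) = (4 - 48*(-⅙))*64 + (1 - 8)/(-9) = (4 + 8)*64 - ⅑*(-7) = 12*64 + 7/9 = 768 + 7/9 = 6919/9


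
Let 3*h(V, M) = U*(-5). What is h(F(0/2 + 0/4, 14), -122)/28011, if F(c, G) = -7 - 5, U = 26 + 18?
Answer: -220/84033 ≈ -0.0026180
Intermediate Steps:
U = 44
F(c, G) = -12
h(V, M) = -220/3 (h(V, M) = (44*(-5))/3 = (1/3)*(-220) = -220/3)
h(F(0/2 + 0/4, 14), -122)/28011 = -220/3/28011 = -220/3*1/28011 = -220/84033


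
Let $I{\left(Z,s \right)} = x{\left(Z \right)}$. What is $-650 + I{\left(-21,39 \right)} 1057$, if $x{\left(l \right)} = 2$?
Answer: $1464$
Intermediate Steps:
$I{\left(Z,s \right)} = 2$
$-650 + I{\left(-21,39 \right)} 1057 = -650 + 2 \cdot 1057 = -650 + 2114 = 1464$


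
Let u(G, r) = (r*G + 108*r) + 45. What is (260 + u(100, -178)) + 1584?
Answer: -35135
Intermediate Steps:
u(G, r) = 45 + 108*r + G*r (u(G, r) = (G*r + 108*r) + 45 = (108*r + G*r) + 45 = 45 + 108*r + G*r)
(260 + u(100, -178)) + 1584 = (260 + (45 + 108*(-178) + 100*(-178))) + 1584 = (260 + (45 - 19224 - 17800)) + 1584 = (260 - 36979) + 1584 = -36719 + 1584 = -35135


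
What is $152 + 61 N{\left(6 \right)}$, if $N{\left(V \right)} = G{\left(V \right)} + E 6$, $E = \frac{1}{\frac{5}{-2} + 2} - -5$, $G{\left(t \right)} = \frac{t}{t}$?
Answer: $1311$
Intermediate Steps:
$G{\left(t \right)} = 1$
$E = 3$ ($E = \frac{1}{5 \left(- \frac{1}{2}\right) + 2} + 5 = \frac{1}{- \frac{5}{2} + 2} + 5 = \frac{1}{- \frac{1}{2}} + 5 = -2 + 5 = 3$)
$N{\left(V \right)} = 19$ ($N{\left(V \right)} = 1 + 3 \cdot 6 = 1 + 18 = 19$)
$152 + 61 N{\left(6 \right)} = 152 + 61 \cdot 19 = 152 + 1159 = 1311$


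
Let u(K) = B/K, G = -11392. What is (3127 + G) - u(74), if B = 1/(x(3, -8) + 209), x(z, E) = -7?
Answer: -123545221/14948 ≈ -8265.0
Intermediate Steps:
B = 1/202 (B = 1/(-7 + 209) = 1/202 ≈ 0.0049505)
u(K) = 1/(202*K)
(3127 + G) - u(74) = (3127 - 11392) - 1/(202*74) = -8265 - 1/(202*74) = -8265 - 1*1/14948 = -8265 - 1/14948 = -123545221/14948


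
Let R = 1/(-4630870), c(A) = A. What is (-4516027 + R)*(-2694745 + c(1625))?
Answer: 5632157931282568192/463087 ≈ 1.2162e+13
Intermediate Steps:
R = -1/4630870 ≈ -2.1594e-7
(-4516027 + R)*(-2694745 + c(1625)) = (-4516027 - 1/4630870)*(-2694745 + 1625) = -20913133953491/4630870*(-2693120) = 5632157931282568192/463087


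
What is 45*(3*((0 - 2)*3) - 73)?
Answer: -4095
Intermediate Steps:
45*(3*((0 - 2)*3) - 73) = 45*(3*(-2*3) - 73) = 45*(3*(-6) - 73) = 45*(-18 - 73) = 45*(-91) = -4095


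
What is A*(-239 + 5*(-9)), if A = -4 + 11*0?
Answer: 1136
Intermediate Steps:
A = -4 (A = -4 + 0 = -4)
A*(-239 + 5*(-9)) = -4*(-239 + 5*(-9)) = -4*(-239 - 45) = -4*(-284) = 1136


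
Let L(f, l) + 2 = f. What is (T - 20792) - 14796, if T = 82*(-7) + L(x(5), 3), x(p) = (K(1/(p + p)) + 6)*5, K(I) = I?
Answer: -72267/2 ≈ -36134.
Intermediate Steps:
x(p) = 30 + 5/(2*p) (x(p) = (1/(p + p) + 6)*5 = (1/(2*p) + 6)*5 = (6 + 1/(2*p))*5 = 30 + 5/(2*p))
L(f, l) = -2 + f
T = -1091/2 (T = 82*(-7) + (-2 + (30 + (5/2)/5)) = -574 + (-2 + (30 + (5/2)*(⅕))) = -574 + (-2 + (30 + ½)) = -574 + (-2 + 61/2) = -574 + 57/2 = -1091/2 ≈ -545.50)
(T - 20792) - 14796 = (-1091/2 - 20792) - 14796 = -42675/2 - 14796 = -72267/2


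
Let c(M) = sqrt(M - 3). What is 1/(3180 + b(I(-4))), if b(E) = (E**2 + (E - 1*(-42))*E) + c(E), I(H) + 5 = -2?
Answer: 1492/4452133 - I*sqrt(10)/8904266 ≈ 0.00033512 - 3.5514e-7*I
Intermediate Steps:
I(H) = -7 (I(H) = -5 - 2 = -7)
c(M) = sqrt(-3 + M)
b(E) = E**2 + sqrt(-3 + E) + E*(42 + E) (b(E) = (E**2 + (E - 1*(-42))*E) + sqrt(-3 + E) = (E**2 + (E + 42)*E) + sqrt(-3 + E) = (E**2 + (42 + E)*E) + sqrt(-3 + E) = (E**2 + E*(42 + E)) + sqrt(-3 + E) = E**2 + sqrt(-3 + E) + E*(42 + E))
1/(3180 + b(I(-4))) = 1/(3180 + (sqrt(-3 - 7) + 2*(-7)**2 + 42*(-7))) = 1/(3180 + (sqrt(-10) + 2*49 - 294)) = 1/(3180 + (I*sqrt(10) + 98 - 294)) = 1/(3180 + (-196 + I*sqrt(10))) = 1/(2984 + I*sqrt(10))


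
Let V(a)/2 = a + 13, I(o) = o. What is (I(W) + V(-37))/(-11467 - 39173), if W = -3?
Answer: 17/16880 ≈ 0.0010071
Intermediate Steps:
V(a) = 26 + 2*a (V(a) = 2*(a + 13) = 2*(13 + a) = 26 + 2*a)
(I(W) + V(-37))/(-11467 - 39173) = (-3 + (26 + 2*(-37)))/(-11467 - 39173) = (-3 + (26 - 74))/(-50640) = (-3 - 48)*(-1/50640) = -51*(-1/50640) = 17/16880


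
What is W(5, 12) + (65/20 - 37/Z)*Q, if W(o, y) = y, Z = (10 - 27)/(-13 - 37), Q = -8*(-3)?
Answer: -42870/17 ≈ -2521.8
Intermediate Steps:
Q = 24
Z = 17/50 (Z = -17/(-50) = -17*(-1/50) = 17/50 ≈ 0.34000)
W(5, 12) + (65/20 - 37/Z)*Q = 12 + (65/20 - 37/17/50)*24 = 12 + (65*(1/20) - 37*50/17)*24 = 12 + (13/4 - 1850/17)*24 = 12 - 7179/68*24 = 12 - 43074/17 = -42870/17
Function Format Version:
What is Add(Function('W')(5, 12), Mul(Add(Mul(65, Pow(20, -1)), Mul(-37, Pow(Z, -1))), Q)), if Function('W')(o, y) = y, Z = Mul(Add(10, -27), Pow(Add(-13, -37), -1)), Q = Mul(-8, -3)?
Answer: Rational(-42870, 17) ≈ -2521.8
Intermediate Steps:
Q = 24
Z = Rational(17, 50) (Z = Mul(-17, Pow(-50, -1)) = Mul(-17, Rational(-1, 50)) = Rational(17, 50) ≈ 0.34000)
Add(Function('W')(5, 12), Mul(Add(Mul(65, Pow(20, -1)), Mul(-37, Pow(Z, -1))), Q)) = Add(12, Mul(Add(Mul(65, Pow(20, -1)), Mul(-37, Pow(Rational(17, 50), -1))), 24)) = Add(12, Mul(Add(Mul(65, Rational(1, 20)), Mul(-37, Rational(50, 17))), 24)) = Add(12, Mul(Add(Rational(13, 4), Rational(-1850, 17)), 24)) = Add(12, Mul(Rational(-7179, 68), 24)) = Add(12, Rational(-43074, 17)) = Rational(-42870, 17)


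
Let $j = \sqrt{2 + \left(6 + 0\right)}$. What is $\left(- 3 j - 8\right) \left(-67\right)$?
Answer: $536 + 402 \sqrt{2} \approx 1104.5$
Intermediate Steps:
$j = 2 \sqrt{2}$ ($j = \sqrt{2 + 6} = \sqrt{8} = 2 \sqrt{2} \approx 2.8284$)
$\left(- 3 j - 8\right) \left(-67\right) = \left(- 3 \cdot 2 \sqrt{2} - 8\right) \left(-67\right) = \left(- 6 \sqrt{2} - 8\right) \left(-67\right) = \left(-8 - 6 \sqrt{2}\right) \left(-67\right) = 536 + 402 \sqrt{2}$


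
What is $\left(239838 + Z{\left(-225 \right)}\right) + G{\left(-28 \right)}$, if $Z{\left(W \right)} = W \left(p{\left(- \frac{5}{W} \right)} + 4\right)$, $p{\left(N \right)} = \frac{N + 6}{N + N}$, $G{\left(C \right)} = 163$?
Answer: $\frac{417227}{2} \approx 2.0861 \cdot 10^{5}$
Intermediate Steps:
$p{\left(N \right)} = \frac{6 + N}{2 N}$
$Z{\left(W \right)} = W \left(4 - \frac{W \left(6 - \frac{5}{W}\right)}{10}\right)$ ($Z{\left(W \right)} = W \left(\frac{6 - \frac{5}{W}}{2 \left(- \frac{5}{W}\right)} + 4\right) = W \left(\frac{- \frac{W}{5} \left(6 - \frac{5}{W}\right)}{2} + 4\right) = W \left(- \frac{W \left(6 - \frac{5}{W}\right)}{10} + 4\right) = W \left(4 - \frac{W \left(6 - \frac{5}{W}\right)}{10}\right)$)
$\left(239838 + Z{\left(-225 \right)}\right) + G{\left(-28 \right)} = \left(239838 + \frac{3}{10} \left(-225\right) \left(15 - -450\right)\right) + 163 = \left(239838 + \frac{3}{10} \left(-225\right) \left(15 + 450\right)\right) + 163 = \left(239838 + \frac{3}{10} \left(-225\right) 465\right) + 163 = \left(239838 - \frac{62775}{2}\right) + 163 = \frac{416901}{2} + 163 = \frac{417227}{2}$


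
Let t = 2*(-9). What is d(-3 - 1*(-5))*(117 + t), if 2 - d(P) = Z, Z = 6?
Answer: -396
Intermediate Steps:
t = -18
d(P) = -4 (d(P) = 2 - 1*6 = 2 - 6 = -4)
d(-3 - 1*(-5))*(117 + t) = -4*(117 - 18) = -4*99 = -396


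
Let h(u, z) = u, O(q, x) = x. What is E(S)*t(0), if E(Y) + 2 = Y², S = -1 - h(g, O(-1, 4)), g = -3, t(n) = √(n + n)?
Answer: 0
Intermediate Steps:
t(n) = √2*√n (t(n) = √(2*n) = √2*√n)
S = 2 (S = -1 - 1*(-3) = -1 + 3 = 2)
E(Y) = -2 + Y²
E(S)*t(0) = (-2 + 2²)*(√2*√0) = (-2 + 4)*(√2*0) = 2*0 = 0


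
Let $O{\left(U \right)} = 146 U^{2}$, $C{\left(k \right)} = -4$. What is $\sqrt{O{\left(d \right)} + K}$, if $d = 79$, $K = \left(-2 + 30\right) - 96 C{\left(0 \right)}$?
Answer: $\sqrt{911598} \approx 954.78$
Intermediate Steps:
$K = 412$ ($K = \left(-2 + 30\right) - -384 = 28 + 384 = 412$)
$\sqrt{O{\left(d \right)} + K} = \sqrt{146 \cdot 79^{2} + 412} = \sqrt{146 \cdot 6241 + 412} = \sqrt{911186 + 412} = \sqrt{911598}$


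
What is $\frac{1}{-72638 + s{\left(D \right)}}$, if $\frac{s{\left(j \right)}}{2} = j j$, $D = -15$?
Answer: $- \frac{1}{72188} \approx -1.3853 \cdot 10^{-5}$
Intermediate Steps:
$s{\left(j \right)} = 2 j^{2}$ ($s{\left(j \right)} = 2 j j = 2 j^{2}$)
$\frac{1}{-72638 + s{\left(D \right)}} = \frac{1}{-72638 + 2 \left(-15\right)^{2}} = \frac{1}{-72638 + 2 \cdot 225} = \frac{1}{-72638 + 450} = \frac{1}{-72188} = - \frac{1}{72188}$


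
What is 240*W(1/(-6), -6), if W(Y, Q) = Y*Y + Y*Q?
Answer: 740/3 ≈ 246.67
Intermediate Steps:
W(Y, Q) = Y² + Q*Y
240*W(1/(-6), -6) = 240*((-6 + 1/(-6))/(-6)) = 240*(-(-6 - ⅙)/6) = 240*(-⅙*(-37/6)) = 240*(37/36) = 740/3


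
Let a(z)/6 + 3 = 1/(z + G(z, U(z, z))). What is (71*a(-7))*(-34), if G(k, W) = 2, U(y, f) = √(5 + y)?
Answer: 231744/5 ≈ 46349.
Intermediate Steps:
a(z) = -18 + 6/(2 + z) (a(z) = -18 + 6/(z + 2) = -18 + 6/(2 + z))
(71*a(-7))*(-34) = (71*(6*(-5 - 3*(-7))/(2 - 7)))*(-34) = (71*(6*(-5 + 21)/(-5)))*(-34) = (71*(6*(-⅕)*16))*(-34) = (71*(-96/5))*(-34) = -6816/5*(-34) = 231744/5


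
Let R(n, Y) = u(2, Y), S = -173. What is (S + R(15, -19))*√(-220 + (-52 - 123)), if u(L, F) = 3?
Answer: -170*I*√395 ≈ -3378.7*I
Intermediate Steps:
R(n, Y) = 3
(S + R(15, -19))*√(-220 + (-52 - 123)) = (-173 + 3)*√(-220 + (-52 - 123)) = -170*√(-220 - 175) = -170*I*√395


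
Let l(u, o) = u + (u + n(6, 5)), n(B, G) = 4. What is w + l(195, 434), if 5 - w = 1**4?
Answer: 398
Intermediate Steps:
w = 4 (w = 5 - 1*1**4 = 5 - 1*1 = 5 - 1 = 4)
l(u, o) = 4 + 2*u (l(u, o) = u + (u + 4) = u + (4 + u) = 4 + 2*u)
w + l(195, 434) = 4 + (4 + 2*195) = 4 + (4 + 390) = 4 + 394 = 398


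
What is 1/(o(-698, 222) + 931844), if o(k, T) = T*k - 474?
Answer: 1/776414 ≈ 1.2880e-6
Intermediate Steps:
o(k, T) = -474 + T*k
1/(o(-698, 222) + 931844) = 1/((-474 + 222*(-698)) + 931844) = 1/((-474 - 154956) + 931844) = 1/(-155430 + 931844) = 1/776414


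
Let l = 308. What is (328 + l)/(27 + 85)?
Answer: 159/28 ≈ 5.6786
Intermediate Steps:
(328 + l)/(27 + 85) = (328 + 308)/(27 + 85) = 636/112 = 636*(1/112) = 159/28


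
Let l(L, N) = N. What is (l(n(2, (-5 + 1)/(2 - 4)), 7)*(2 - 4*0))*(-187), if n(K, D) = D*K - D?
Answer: -2618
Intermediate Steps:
n(K, D) = -D + D*K
(l(n(2, (-5 + 1)/(2 - 4)), 7)*(2 - 4*0))*(-187) = (7*(2 - 4*0))*(-187) = (7*(2 + 0))*(-187) = (7*2)*(-187) = 14*(-187) = -2618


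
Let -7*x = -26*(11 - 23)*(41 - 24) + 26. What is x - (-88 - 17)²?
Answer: -82505/7 ≈ -11786.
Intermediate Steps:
x = -5330/7 (x = -(-26*(11 - 23)*(41 - 24) + 26)/7 = -(-(-312)*17 + 26)/7 = -(-26*(-204) + 26)/7 = -(5304 + 26)/7 = -⅐*5330 = -5330/7 ≈ -761.43)
x - (-88 - 17)² = -5330/7 - (-88 - 17)² = -5330/7 - 1*(-105)² = -5330/7 - 1*11025 = -5330/7 - 11025 = -82505/7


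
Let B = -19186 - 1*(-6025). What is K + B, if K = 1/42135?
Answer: -554538734/42135 ≈ -13161.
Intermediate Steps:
B = -13161 (B = -19186 + 6025 = -13161)
K = 1/42135 ≈ 2.3733e-5
K + B = 1/42135 - 13161 = -554538734/42135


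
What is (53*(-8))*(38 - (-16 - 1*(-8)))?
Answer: -19504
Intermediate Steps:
(53*(-8))*(38 - (-16 - 1*(-8))) = -424*(38 - (-16 + 8)) = -424*(38 - 1*(-8)) = -424*(38 + 8) = -424*46 = -19504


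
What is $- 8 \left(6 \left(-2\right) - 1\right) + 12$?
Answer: $116$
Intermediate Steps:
$- 8 \left(6 \left(-2\right) - 1\right) + 12 = - 8 \left(-12 - 1\right) + 12 = \left(-8\right) \left(-13\right) + 12 = 104 + 12 = 116$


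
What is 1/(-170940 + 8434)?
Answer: -1/162506 ≈ -6.1536e-6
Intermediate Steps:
1/(-170940 + 8434) = 1/(-162506) = -1/162506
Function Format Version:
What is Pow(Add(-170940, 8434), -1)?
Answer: Rational(-1, 162506) ≈ -6.1536e-6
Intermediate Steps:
Pow(Add(-170940, 8434), -1) = Pow(-162506, -1) = Rational(-1, 162506)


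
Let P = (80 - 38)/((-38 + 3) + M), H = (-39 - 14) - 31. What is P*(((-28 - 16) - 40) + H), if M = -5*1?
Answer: 882/5 ≈ 176.40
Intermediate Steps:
H = -84 (H = -53 - 31 = -84)
M = -5
P = -21/20 (P = (80 - 38)/((-38 + 3) - 5) = 42/(-35 - 5) = 42/(-40) = 42*(-1/40) = -21/20 ≈ -1.0500)
P*(((-28 - 16) - 40) + H) = -21*(((-28 - 16) - 40) - 84)/20 = -21*((-44 - 40) - 84)/20 = -21*(-84 - 84)/20 = -21/20*(-168) = 882/5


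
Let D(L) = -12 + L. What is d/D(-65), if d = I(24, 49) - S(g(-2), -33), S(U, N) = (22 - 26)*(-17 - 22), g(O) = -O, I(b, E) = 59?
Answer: 97/77 ≈ 1.2597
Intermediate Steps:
S(U, N) = 156 (S(U, N) = -4*(-39) = 156)
d = -97 (d = 59 - 1*156 = 59 - 156 = -97)
d/D(-65) = -97/(-12 - 65) = -97/(-77) = -97*(-1/77) = 97/77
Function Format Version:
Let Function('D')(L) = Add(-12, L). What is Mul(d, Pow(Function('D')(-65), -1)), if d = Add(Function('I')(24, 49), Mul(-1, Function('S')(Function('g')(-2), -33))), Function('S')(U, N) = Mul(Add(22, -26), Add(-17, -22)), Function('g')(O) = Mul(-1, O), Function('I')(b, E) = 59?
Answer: Rational(97, 77) ≈ 1.2597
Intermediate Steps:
Function('S')(U, N) = 156 (Function('S')(U, N) = Mul(-4, -39) = 156)
d = -97 (d = Add(59, Mul(-1, 156)) = Add(59, -156) = -97)
Mul(d, Pow(Function('D')(-65), -1)) = Mul(-97, Pow(Add(-12, -65), -1)) = Mul(-97, Pow(-77, -1)) = Mul(-97, Rational(-1, 77)) = Rational(97, 77)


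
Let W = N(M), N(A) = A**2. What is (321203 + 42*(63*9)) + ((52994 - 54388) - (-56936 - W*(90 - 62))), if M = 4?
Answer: 401007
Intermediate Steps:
W = 16 (W = 4**2 = 16)
(321203 + 42*(63*9)) + ((52994 - 54388) - (-56936 - W*(90 - 62))) = (321203 + 42*(63*9)) + ((52994 - 54388) - (-56936 - 16*(90 - 62))) = (321203 + 42*567) + (-1394 - (-56936 - 16*28)) = (321203 + 23814) + (-1394 - (-56936 - 1*448)) = 345017 + (-1394 - (-56936 - 448)) = 345017 + (-1394 - 1*(-57384)) = 345017 + (-1394 + 57384) = 345017 + 55990 = 401007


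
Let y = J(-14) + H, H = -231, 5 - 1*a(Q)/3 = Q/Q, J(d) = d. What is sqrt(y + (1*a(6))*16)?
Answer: I*sqrt(53) ≈ 7.2801*I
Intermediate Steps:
a(Q) = 12 (a(Q) = 15 - 3*Q/Q = 15 - 3*1 = 15 - 3 = 12)
y = -245 (y = -14 - 231 = -245)
sqrt(y + (1*a(6))*16) = sqrt(-245 + (1*12)*16) = sqrt(-245 + 12*16) = sqrt(-245 + 192) = sqrt(-53) = I*sqrt(53)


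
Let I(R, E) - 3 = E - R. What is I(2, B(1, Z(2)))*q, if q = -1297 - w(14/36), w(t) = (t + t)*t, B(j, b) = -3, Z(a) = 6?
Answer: 210163/81 ≈ 2594.6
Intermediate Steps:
w(t) = 2*t² (w(t) = (2*t)*t = 2*t²)
I(R, E) = 3 + E - R (I(R, E) = 3 + (E - R) = 3 + E - R)
q = -210163/162 (q = -1297 - 2*(14/36)² = -1297 - 2*(14*(1/36))² = -1297 - 2*(7/18)² = -1297 - 2*49/324 = -1297 - 1*49/162 = -1297 - 49/162 = -210163/162 ≈ -1297.3)
I(2, B(1, Z(2)))*q = (3 - 3 - 1*2)*(-210163/162) = (3 - 3 - 2)*(-210163/162) = -2*(-210163/162) = 210163/81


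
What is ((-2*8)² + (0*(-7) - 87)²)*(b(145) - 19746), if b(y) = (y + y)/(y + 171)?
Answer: -24411832475/158 ≈ -1.5451e+8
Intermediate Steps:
b(y) = 2*y/(171 + y) (b(y) = (2*y)/(171 + y) = 2*y/(171 + y))
((-2*8)² + (0*(-7) - 87)²)*(b(145) - 19746) = ((-2*8)² + (0*(-7) - 87)²)*(2*145/(171 + 145) - 19746) = ((-16)² + (0 - 87)²)*(2*145/316 - 19746) = (256 + (-87)²)*(2*145*(1/316) - 19746) = (256 + 7569)*(145/158 - 19746) = 7825*(-3119723/158) = -24411832475/158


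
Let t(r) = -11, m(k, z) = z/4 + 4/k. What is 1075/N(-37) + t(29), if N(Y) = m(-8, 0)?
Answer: -2161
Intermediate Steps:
m(k, z) = 4/k + z/4 (m(k, z) = z*(¼) + 4/k = z/4 + 4/k = 4/k + z/4)
N(Y) = -½ (N(Y) = 4/(-8) + (¼)*0 = 4*(-⅛) + 0 = -½ + 0 = -½)
1075/N(-37) + t(29) = 1075/(-½) - 11 = 1075*(-2) - 11 = -2150 - 11 = -2161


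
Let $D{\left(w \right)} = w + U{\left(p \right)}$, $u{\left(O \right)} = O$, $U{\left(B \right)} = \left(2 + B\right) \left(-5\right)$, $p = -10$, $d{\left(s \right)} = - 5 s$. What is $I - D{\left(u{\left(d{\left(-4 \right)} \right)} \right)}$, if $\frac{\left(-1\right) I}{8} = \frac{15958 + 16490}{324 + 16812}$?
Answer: $- \frac{26828}{357} \approx -75.148$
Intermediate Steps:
$U{\left(B \right)} = -10 - 5 B$
$I = - \frac{5408}{357}$ ($I = - 8 \frac{15958 + 16490}{324 + 16812} = - 8 \cdot \frac{32448}{17136} = - 8 \cdot 32448 \cdot \frac{1}{17136} = \left(-8\right) \frac{676}{357} = - \frac{5408}{357} \approx -15.148$)
$D{\left(w \right)} = 40 + w$ ($D{\left(w \right)} = w - -40 = w + \left(-10 + 50\right) = w + 40 = 40 + w$)
$I - D{\left(u{\left(d{\left(-4 \right)} \right)} \right)} = - \frac{5408}{357} - \left(40 - -20\right) = - \frac{5408}{357} - \left(40 + 20\right) = - \frac{5408}{357} - 60 = - \frac{26828}{357}$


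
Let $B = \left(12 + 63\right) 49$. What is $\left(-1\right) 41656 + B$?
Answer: $-37981$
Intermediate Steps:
$B = 3675$ ($B = 75 \cdot 49 = 3675$)
$\left(-1\right) 41656 + B = \left(-1\right) 41656 + 3675 = -41656 + 3675 = -37981$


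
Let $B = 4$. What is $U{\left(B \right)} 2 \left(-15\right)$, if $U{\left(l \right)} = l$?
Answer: $-120$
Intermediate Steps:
$U{\left(B \right)} 2 \left(-15\right) = 4 \cdot 2 \left(-15\right) = 8 \left(-15\right) = -120$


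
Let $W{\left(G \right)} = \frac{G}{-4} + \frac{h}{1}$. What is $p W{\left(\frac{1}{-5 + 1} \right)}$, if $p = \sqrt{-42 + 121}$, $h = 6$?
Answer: $\frac{97 \sqrt{79}}{16} \approx 53.885$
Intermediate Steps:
$p = \sqrt{79} \approx 8.8882$
$W{\left(G \right)} = 6 - \frac{G}{4}$ ($W{\left(G \right)} = \frac{G}{-4} + \frac{6}{1} = G \left(- \frac{1}{4}\right) + 6 \cdot 1 = - \frac{G}{4} + 6 = 6 - \frac{G}{4}$)
$p W{\left(\frac{1}{-5 + 1} \right)} = \sqrt{79} \left(6 - \frac{1}{4 \left(-5 + 1\right)}\right) = \sqrt{79} \left(6 - \frac{1}{4 \left(-4\right)}\right) = \sqrt{79} \left(6 - - \frac{1}{16}\right) = \sqrt{79} \left(6 + \frac{1}{16}\right) = \sqrt{79} \cdot \frac{97}{16} = \frac{97 \sqrt{79}}{16}$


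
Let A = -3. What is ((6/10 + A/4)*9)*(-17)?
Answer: 459/20 ≈ 22.950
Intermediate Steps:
((6/10 + A/4)*9)*(-17) = ((6/10 - 3/4)*9)*(-17) = ((6*(⅒) - 3*¼)*9)*(-17) = ((⅗ - ¾)*9)*(-17) = -3/20*9*(-17) = -27/20*(-17) = 459/20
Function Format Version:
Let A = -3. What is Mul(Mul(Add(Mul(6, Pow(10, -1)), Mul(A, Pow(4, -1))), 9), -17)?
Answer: Rational(459, 20) ≈ 22.950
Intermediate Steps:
Mul(Mul(Add(Mul(6, Pow(10, -1)), Mul(A, Pow(4, -1))), 9), -17) = Mul(Mul(Add(Mul(6, Pow(10, -1)), Mul(-3, Pow(4, -1))), 9), -17) = Mul(Mul(Add(Mul(6, Rational(1, 10)), Mul(-3, Rational(1, 4))), 9), -17) = Mul(Mul(Add(Rational(3, 5), Rational(-3, 4)), 9), -17) = Mul(Mul(Rational(-3, 20), 9), -17) = Mul(Rational(-27, 20), -17) = Rational(459, 20)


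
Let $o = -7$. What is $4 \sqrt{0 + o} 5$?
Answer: $20 i \sqrt{7} \approx 52.915 i$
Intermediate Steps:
$4 \sqrt{0 + o} 5 = 4 \sqrt{0 - 7} \cdot 5 = 4 \sqrt{-7} \cdot 5 = 4 i \sqrt{7} \cdot 5 = 20 i \sqrt{7}$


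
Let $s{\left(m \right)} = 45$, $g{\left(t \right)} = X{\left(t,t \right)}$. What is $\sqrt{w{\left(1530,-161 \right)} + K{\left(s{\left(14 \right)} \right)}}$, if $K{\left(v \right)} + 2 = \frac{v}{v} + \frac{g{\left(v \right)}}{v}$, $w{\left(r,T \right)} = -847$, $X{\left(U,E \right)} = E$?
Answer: $11 i \sqrt{7} \approx 29.103 i$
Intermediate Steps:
$g{\left(t \right)} = t$
$K{\left(v \right)} = 0$ ($K{\left(v \right)} = -2 + \left(\frac{v}{v} + \frac{v}{v}\right) = -2 + \left(1 + 1\right) = -2 + 2 = 0$)
$\sqrt{w{\left(1530,-161 \right)} + K{\left(s{\left(14 \right)} \right)}} = \sqrt{-847 + 0} = \sqrt{-847} = 11 i \sqrt{7}$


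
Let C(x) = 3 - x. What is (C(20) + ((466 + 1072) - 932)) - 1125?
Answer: -536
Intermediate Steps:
(C(20) + ((466 + 1072) - 932)) - 1125 = ((3 - 1*20) + ((466 + 1072) - 932)) - 1125 = ((3 - 20) + (1538 - 932)) - 1125 = (-17 + 606) - 1125 = 589 - 1125 = -536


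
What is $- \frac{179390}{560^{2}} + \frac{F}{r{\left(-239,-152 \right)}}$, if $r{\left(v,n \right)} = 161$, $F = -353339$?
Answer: $- \frac{1583371317}{721280} \approx -2195.2$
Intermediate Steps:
$- \frac{179390}{560^{2}} + \frac{F}{r{\left(-239,-152 \right)}} = - \frac{179390}{560^{2}} - \frac{353339}{161} = - \frac{179390}{313600} - \frac{50477}{23} = \left(-179390\right) \frac{1}{313600} - \frac{50477}{23} = - \frac{17939}{31360} - \frac{50477}{23} = - \frac{1583371317}{721280}$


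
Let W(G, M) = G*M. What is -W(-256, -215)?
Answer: -55040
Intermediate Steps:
-W(-256, -215) = -(-256)*(-215) = -1*55040 = -55040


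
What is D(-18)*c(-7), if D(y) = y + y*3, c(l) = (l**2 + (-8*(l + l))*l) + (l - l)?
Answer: 52920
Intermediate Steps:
c(l) = -15*l**2 (c(l) = (l**2 + (-16*l)*l) + 0 = (l**2 - 16*l**2) + 0 = -15*l**2 + 0 = -15*l**2)
D(y) = 4*y (D(y) = y + 3*y = 4*y)
D(-18)*c(-7) = (4*(-18))*(-15*(-7)**2) = -(-1080)*49 = -72*(-735) = 52920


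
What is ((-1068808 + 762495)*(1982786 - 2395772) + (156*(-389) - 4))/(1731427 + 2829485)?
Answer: 63251459965/2280456 ≈ 27736.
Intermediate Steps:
((-1068808 + 762495)*(1982786 - 2395772) + (156*(-389) - 4))/(1731427 + 2829485) = (-306313*(-412986) + (-60684 - 4))/4560912 = (126502980618 - 60688)*(1/4560912) = 126502919930*(1/4560912) = 63251459965/2280456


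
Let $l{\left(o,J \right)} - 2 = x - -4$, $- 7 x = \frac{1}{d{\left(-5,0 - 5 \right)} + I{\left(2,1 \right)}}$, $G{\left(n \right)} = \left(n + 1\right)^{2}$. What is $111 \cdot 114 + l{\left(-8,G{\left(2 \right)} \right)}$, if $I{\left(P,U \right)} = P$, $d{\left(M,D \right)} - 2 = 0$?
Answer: $\frac{354479}{28} \approx 12660.0$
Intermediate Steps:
$d{\left(M,D \right)} = 2$ ($d{\left(M,D \right)} = 2 + 0 = 2$)
$G{\left(n \right)} = \left(1 + n\right)^{2}$
$x = - \frac{1}{28}$ ($x = - \frac{1}{7 \left(2 + 2\right)} = - \frac{1}{7 \cdot 4} = \left(- \frac{1}{7}\right) \frac{1}{4} = - \frac{1}{28} \approx -0.035714$)
$l{\left(o,J \right)} = \frac{167}{28}$ ($l{\left(o,J \right)} = 2 - - \frac{111}{28} = 2 + \left(- \frac{1}{28} + 4\right) = 2 + \frac{111}{28} = \frac{167}{28}$)
$111 \cdot 114 + l{\left(-8,G{\left(2 \right)} \right)} = 111 \cdot 114 + \frac{167}{28} = 12654 + \frac{167}{28} = \frac{354479}{28}$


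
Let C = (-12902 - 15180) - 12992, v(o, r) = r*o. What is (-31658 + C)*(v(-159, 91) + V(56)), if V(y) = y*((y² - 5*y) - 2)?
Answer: -10571959860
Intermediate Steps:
v(o, r) = o*r
C = -41074 (C = -28082 - 12992 = -41074)
V(y) = y*(-2 + y² - 5*y)
(-31658 + C)*(v(-159, 91) + V(56)) = (-31658 - 41074)*(-159*91 + 56*(-2 + 56² - 5*56)) = -72732*(-14469 + 56*(-2 + 3136 - 280)) = -72732*(-14469 + 56*2854) = -72732*(-14469 + 159824) = -72732*145355 = -10571959860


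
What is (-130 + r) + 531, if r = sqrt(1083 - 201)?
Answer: 401 + 21*sqrt(2) ≈ 430.70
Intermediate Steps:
r = 21*sqrt(2) (r = sqrt(882) = 21*sqrt(2) ≈ 29.698)
(-130 + r) + 531 = (-130 + 21*sqrt(2)) + 531 = 401 + 21*sqrt(2)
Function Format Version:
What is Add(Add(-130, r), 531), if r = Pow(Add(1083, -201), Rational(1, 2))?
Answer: Add(401, Mul(21, Pow(2, Rational(1, 2)))) ≈ 430.70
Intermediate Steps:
r = Mul(21, Pow(2, Rational(1, 2))) (r = Pow(882, Rational(1, 2)) = Mul(21, Pow(2, Rational(1, 2))) ≈ 29.698)
Add(Add(-130, r), 531) = Add(Add(-130, Mul(21, Pow(2, Rational(1, 2)))), 531) = Add(401, Mul(21, Pow(2, Rational(1, 2))))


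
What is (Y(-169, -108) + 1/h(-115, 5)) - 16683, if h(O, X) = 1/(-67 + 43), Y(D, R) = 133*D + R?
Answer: -39292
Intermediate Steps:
Y(D, R) = R + 133*D
h(O, X) = -1/24 (h(O, X) = 1/(-24) = -1/24)
(Y(-169, -108) + 1/h(-115, 5)) - 16683 = ((-108 + 133*(-169)) + 1/(-1/24)) - 16683 = ((-108 - 22477) - 24) - 16683 = (-22585 - 24) - 16683 = -22609 - 16683 = -39292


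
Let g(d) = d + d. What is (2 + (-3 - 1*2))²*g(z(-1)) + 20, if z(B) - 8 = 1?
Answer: 182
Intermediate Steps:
z(B) = 9 (z(B) = 8 + 1 = 9)
g(d) = 2*d
(2 + (-3 - 1*2))²*g(z(-1)) + 20 = (2 + (-3 - 1*2))²*(2*9) + 20 = (2 + (-3 - 2))²*18 + 20 = (2 - 5)²*18 + 20 = (-3)²*18 + 20 = 9*18 + 20 = 162 + 20 = 182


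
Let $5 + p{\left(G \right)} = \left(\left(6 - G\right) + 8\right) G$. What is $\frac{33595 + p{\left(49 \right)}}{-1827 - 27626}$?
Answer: $- \frac{31875}{29453} \approx -1.0822$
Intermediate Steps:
$p{\left(G \right)} = -5 + G \left(14 - G\right)$ ($p{\left(G \right)} = -5 + \left(\left(6 - G\right) + 8\right) G = -5 + \left(14 - G\right) G = -5 + G \left(14 - G\right)$)
$\frac{33595 + p{\left(49 \right)}}{-1827 - 27626} = \frac{33595 - 1720}{-1827 - 27626} = \frac{33595 - 1720}{-29453} = \left(33595 - 1720\right) \left(- \frac{1}{29453}\right) = 31875 \left(- \frac{1}{29453}\right) = - \frac{31875}{29453}$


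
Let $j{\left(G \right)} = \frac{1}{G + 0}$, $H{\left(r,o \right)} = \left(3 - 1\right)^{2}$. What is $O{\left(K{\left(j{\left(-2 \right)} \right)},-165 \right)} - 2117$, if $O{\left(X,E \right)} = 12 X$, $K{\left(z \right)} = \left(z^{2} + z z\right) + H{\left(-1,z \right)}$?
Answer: $-2063$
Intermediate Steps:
$H{\left(r,o \right)} = 4$ ($H{\left(r,o \right)} = 2^{2} = 4$)
$j{\left(G \right)} = \frac{1}{G}$
$K{\left(z \right)} = 4 + 2 z^{2}$ ($K{\left(z \right)} = \left(z^{2} + z z\right) + 4 = \left(z^{2} + z^{2}\right) + 4 = 2 z^{2} + 4 = 4 + 2 z^{2}$)
$O{\left(K{\left(j{\left(-2 \right)} \right)},-165 \right)} - 2117 = 12 \left(4 + 2 \left(\frac{1}{-2}\right)^{2}\right) - 2117 = 12 \left(4 + 2 \left(- \frac{1}{2}\right)^{2}\right) - 2117 = 12 \left(4 + 2 \cdot \frac{1}{4}\right) - 2117 = 12 \left(4 + \frac{1}{2}\right) - 2117 = 12 \cdot \frac{9}{2} - 2117 = 54 - 2117 = -2063$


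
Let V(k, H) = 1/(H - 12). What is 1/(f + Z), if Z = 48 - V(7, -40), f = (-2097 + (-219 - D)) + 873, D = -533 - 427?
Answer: -52/22619 ≈ -0.0022990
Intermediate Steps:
D = -960
V(k, H) = 1/(-12 + H)
f = -483 (f = (-2097 + (-219 - 1*(-960))) + 873 = (-2097 + (-219 + 960)) + 873 = (-2097 + 741) + 873 = -1356 + 873 = -483)
Z = 2497/52 (Z = 48 - 1/(-12 - 40) = 48 - 1/(-52) = 48 - 1*(-1/52) = 48 + 1/52 = 2497/52 ≈ 48.019)
1/(f + Z) = 1/(-483 + 2497/52) = 1/(-22619/52) = -52/22619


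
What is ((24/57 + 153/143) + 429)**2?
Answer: 1368067086736/7382089 ≈ 1.8532e+5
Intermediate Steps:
((24/57 + 153/143) + 429)**2 = ((24*(1/57) + 153*(1/143)) + 429)**2 = ((8/19 + 153/143) + 429)**2 = (4051/2717 + 429)**2 = (1169644/2717)**2 = 1368067086736/7382089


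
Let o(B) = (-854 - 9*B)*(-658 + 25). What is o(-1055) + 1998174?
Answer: -3471579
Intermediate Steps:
o(B) = 540582 + 5697*B (o(B) = (-854 - 9*B)*(-633) = 540582 + 5697*B)
o(-1055) + 1998174 = (540582 + 5697*(-1055)) + 1998174 = (540582 - 6010335) + 1998174 = -5469753 + 1998174 = -3471579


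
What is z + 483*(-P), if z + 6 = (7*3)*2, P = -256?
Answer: 123684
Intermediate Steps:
z = 36 (z = -6 + (7*3)*2 = -6 + 21*2 = -6 + 42 = 36)
z + 483*(-P) = 36 + 483*(-1*(-256)) = 36 + 483*256 = 36 + 123648 = 123684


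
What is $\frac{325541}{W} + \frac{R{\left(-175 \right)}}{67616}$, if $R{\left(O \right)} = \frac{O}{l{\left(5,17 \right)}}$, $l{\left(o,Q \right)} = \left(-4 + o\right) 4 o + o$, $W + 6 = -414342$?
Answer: $- \frac{5503670173}{7004138592} \approx -0.78577$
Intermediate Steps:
$W = -414348$ ($W = -6 - 414342 = -414348$)
$l{\left(o,Q \right)} = o + o \left(-16 + 4 o\right)$ ($l{\left(o,Q \right)} = \left(-16 + 4 o\right) o + o = o \left(-16 + 4 o\right) + o = o + o \left(-16 + 4 o\right)$)
$R{\left(O \right)} = \frac{O}{25}$ ($R{\left(O \right)} = \frac{O}{5 \left(-15 + 4 \cdot 5\right)} = \frac{O}{5 \left(-15 + 20\right)} = \frac{O}{5 \cdot 5} = \frac{O}{25}$)
$\frac{325541}{W} + \frac{R{\left(-175 \right)}}{67616} = \frac{325541}{-414348} + \frac{\frac{1}{25} \left(-175\right)}{67616} = 325541 \left(- \frac{1}{414348}\right) - \frac{7}{67616} = - \frac{325541}{414348} - \frac{7}{67616} = - \frac{5503670173}{7004138592}$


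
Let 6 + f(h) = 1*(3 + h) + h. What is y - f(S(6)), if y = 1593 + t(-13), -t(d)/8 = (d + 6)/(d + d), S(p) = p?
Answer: 20564/13 ≈ 1581.8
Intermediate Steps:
t(d) = -4*(6 + d)/d (t(d) = -8*(d + 6)/(d + d) = -8*(6 + d)/(2*d) = -8*(6 + d)*1/(2*d) = -4*(6 + d)/d)
y = 20681/13 (y = 1593 + (-4 - 24/(-13)) = 1593 + (-4 - 24*(-1/13)) = 1593 + (-4 + 24/13) = 1593 - 28/13 = 20681/13 ≈ 1590.8)
f(h) = -3 + 2*h (f(h) = -6 + (1*(3 + h) + h) = -6 + ((3 + h) + h) = -6 + (3 + 2*h) = -3 + 2*h)
y - f(S(6)) = 20681/13 - (-3 + 2*6) = 20681/13 - (-3 + 12) = 20681/13 - 1*9 = 20681/13 - 9 = 20564/13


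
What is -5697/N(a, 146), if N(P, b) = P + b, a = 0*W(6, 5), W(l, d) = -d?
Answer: -5697/146 ≈ -39.021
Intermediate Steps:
a = 0 (a = 0*(-1*5) = 0*(-5) = 0)
-5697/N(a, 146) = -5697/(0 + 146) = -5697/146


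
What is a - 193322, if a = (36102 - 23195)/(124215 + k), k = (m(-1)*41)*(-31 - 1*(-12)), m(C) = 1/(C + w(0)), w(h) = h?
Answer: -24164077161/124994 ≈ -1.9332e+5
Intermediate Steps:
m(C) = 1/C (m(C) = 1/(C + 0) = 1/C)
k = 779 (k = (41/(-1))*(-31 - 1*(-12)) = (-1*41)*(-31 + 12) = -41*(-19) = 779)
a = 12907/124994 (a = (36102 - 23195)/(124215 + 779) = 12907/124994 ≈ 0.10326)
a - 193322 = 12907/124994 - 193322 = -24164077161/124994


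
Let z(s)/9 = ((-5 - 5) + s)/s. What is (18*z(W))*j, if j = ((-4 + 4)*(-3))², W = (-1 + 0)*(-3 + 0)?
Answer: 0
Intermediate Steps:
W = 3 (W = -1*(-3) = 3)
j = 0 (j = (0*(-3))² = 0² = 0)
z(s) = 9*(-10 + s)/s (z(s) = 9*(((-5 - 5) + s)/s) = 9*((-10 + s)/s) = 9*(-10 + s)/s)
(18*z(W))*j = (18*(9 - 90/3))*0 = (18*(9 - 90*⅓))*0 = (18*(9 - 30))*0 = (18*(-21))*0 = -378*0 = 0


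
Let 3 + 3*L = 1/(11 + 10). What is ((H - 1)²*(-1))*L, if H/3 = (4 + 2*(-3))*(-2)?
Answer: 7502/63 ≈ 119.08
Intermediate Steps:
H = 12 (H = 3*((4 + 2*(-3))*(-2)) = 3*((4 - 6)*(-2)) = 3*(-2*(-2)) = 3*4 = 12)
L = -62/63 (L = -1 + 1/(3*(11 + 10)) = -1 + (⅓)/21 = -1 + (⅓)*(1/21) = -1 + 1/63 = -62/63 ≈ -0.98413)
((H - 1)²*(-1))*L = ((12 - 1)²*(-1))*(-62/63) = (11²*(-1))*(-62/63) = (121*(-1))*(-62/63) = -121*(-62/63) = 7502/63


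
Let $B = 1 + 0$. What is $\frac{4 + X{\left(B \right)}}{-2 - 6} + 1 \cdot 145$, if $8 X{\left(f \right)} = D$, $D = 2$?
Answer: $\frac{4623}{32} \approx 144.47$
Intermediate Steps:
$B = 1$
$X{\left(f \right)} = \frac{1}{4}$ ($X{\left(f \right)} = \frac{1}{8} \cdot 2 = \frac{1}{4}$)
$\frac{4 + X{\left(B \right)}}{-2 - 6} + 1 \cdot 145 = \frac{4 + \frac{1}{4}}{-2 - 6} + 1 \cdot 145 = \frac{17}{4 \left(-8\right)} + 145 = \frac{17}{4} \left(- \frac{1}{8}\right) + 145 = - \frac{17}{32} + 145 = \frac{4623}{32}$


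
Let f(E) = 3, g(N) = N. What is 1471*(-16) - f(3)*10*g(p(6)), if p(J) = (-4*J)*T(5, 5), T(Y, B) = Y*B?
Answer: -5536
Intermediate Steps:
T(Y, B) = B*Y
p(J) = -100*J (p(J) = (-4*J)*(5*5) = -4*J*25 = -100*J)
1471*(-16) - f(3)*10*g(p(6)) = 1471*(-16) - 3*10*(-100*6) = -23536 - 30*(-600) = -23536 - 1*(-18000) = -23536 + 18000 = -5536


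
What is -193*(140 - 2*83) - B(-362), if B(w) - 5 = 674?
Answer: 4339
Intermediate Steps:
B(w) = 679 (B(w) = 5 + 674 = 679)
-193*(140 - 2*83) - B(-362) = -193*(140 - 2*83) - 1*679 = -193*(140 - 166) - 679 = -193*(-26) - 679 = 5018 - 679 = 4339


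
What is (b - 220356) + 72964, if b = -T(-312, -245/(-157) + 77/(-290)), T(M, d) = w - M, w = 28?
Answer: -147732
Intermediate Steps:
T(M, d) = 28 - M
b = -340 (b = -(28 - 1*(-312)) = -(28 + 312) = -1*340 = -340)
(b - 220356) + 72964 = (-340 - 220356) + 72964 = -220696 + 72964 = -147732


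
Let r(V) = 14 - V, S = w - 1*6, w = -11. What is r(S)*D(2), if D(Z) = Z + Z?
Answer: 124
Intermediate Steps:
D(Z) = 2*Z
S = -17 (S = -11 - 1*6 = -11 - 6 = -17)
r(S)*D(2) = (14 - 1*(-17))*(2*2) = (14 + 17)*4 = 31*4 = 124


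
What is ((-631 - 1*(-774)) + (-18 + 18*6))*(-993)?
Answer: -231369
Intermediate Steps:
((-631 - 1*(-774)) + (-18 + 18*6))*(-993) = ((-631 + 774) + (-18 + 108))*(-993) = (143 + 90)*(-993) = 233*(-993) = -231369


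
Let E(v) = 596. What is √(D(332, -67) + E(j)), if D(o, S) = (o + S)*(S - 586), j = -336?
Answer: 9*I*√2129 ≈ 415.27*I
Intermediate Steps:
D(o, S) = (-586 + S)*(S + o) (D(o, S) = (S + o)*(-586 + S) = (-586 + S)*(S + o))
√(D(332, -67) + E(j)) = √(((-67)² - 586*(-67) - 586*332 - 67*332) + 596) = √((4489 + 39262 - 194552 - 22244) + 596) = √(-173045 + 596) = √(-172449) = 9*I*√2129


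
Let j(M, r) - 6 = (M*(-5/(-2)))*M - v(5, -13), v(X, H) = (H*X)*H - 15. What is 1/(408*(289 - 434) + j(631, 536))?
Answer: 2/1870837 ≈ 1.0690e-6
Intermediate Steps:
v(X, H) = -15 + X*H² (v(X, H) = X*H² - 15 = -15 + X*H²)
j(M, r) = -824 + 5*M²/2 (j(M, r) = 6 + ((M*(-5/(-2)))*M - (-15 + 5*(-13)²)) = 6 + ((M*(-5*(-½)))*M - (-15 + 5*169)) = 6 + ((M*(5/2))*M - (-15 + 845)) = 6 + ((5*M/2)*M - 1*830) = 6 + (5*M²/2 - 830) = 6 + (-830 + 5*M²/2) = -824 + 5*M²/2)
1/(408*(289 - 434) + j(631, 536)) = 1/(408*(289 - 434) + (-824 + (5/2)*631²)) = 1/(408*(-145) + (-824 + (5/2)*398161)) = 1/(-59160 + (-824 + 1990805/2)) = 1/(-59160 + 1989157/2) = 1/(1870837/2) = 2/1870837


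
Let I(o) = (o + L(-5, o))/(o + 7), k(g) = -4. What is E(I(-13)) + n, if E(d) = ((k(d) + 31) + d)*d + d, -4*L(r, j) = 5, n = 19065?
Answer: 1224777/64 ≈ 19137.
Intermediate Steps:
L(r, j) = -5/4 (L(r, j) = -¼*5 = -5/4)
I(o) = (-5/4 + o)/(7 + o) (I(o) = (o - 5/4)/(o + 7) = (-5/4 + o)/(7 + o))
E(d) = d + d*(27 + d) (E(d) = ((-4 + 31) + d)*d + d = (27 + d)*d + d = d*(27 + d) + d = d + d*(27 + d))
E(I(-13)) + n = ((-5/4 - 13)/(7 - 13))*(28 + (-5/4 - 13)/(7 - 13)) + 19065 = (-57/4/(-6))*(28 - 57/4/(-6)) + 19065 = (-⅙*(-57/4))*(28 - ⅙*(-57/4)) + 19065 = 19*(28 + 19/8)/8 + 19065 = (19/8)*(243/8) + 19065 = 4617/64 + 19065 = 1224777/64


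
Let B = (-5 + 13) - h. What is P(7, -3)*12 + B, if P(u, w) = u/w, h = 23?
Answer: -43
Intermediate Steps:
B = -15 (B = (-5 + 13) - 1*23 = 8 - 23 = -15)
P(7, -3)*12 + B = (7/(-3))*12 - 15 = (7*(-⅓))*12 - 15 = -7/3*12 - 15 = -28 - 15 = -43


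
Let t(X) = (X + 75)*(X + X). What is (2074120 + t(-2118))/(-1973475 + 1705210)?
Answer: -10728268/268265 ≈ -39.991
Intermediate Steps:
t(X) = 2*X*(75 + X) (t(X) = (75 + X)*(2*X) = 2*X*(75 + X))
(2074120 + t(-2118))/(-1973475 + 1705210) = (2074120 + 2*(-2118)*(75 - 2118))/(-1973475 + 1705210) = (2074120 + 2*(-2118)*(-2043))/(-268265) = (2074120 + 8654148)*(-1/268265) = 10728268*(-1/268265) = -10728268/268265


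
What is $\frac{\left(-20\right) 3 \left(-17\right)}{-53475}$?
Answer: $- \frac{68}{3565} \approx -0.019074$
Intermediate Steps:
$\frac{\left(-20\right) 3 \left(-17\right)}{-53475} = \left(-60\right) \left(-17\right) \left(- \frac{1}{53475}\right) = 1020 \left(- \frac{1}{53475}\right) = - \frac{68}{3565}$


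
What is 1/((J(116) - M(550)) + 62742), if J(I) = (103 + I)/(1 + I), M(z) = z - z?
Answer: 39/2447011 ≈ 1.5938e-5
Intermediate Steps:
M(z) = 0
J(I) = (103 + I)/(1 + I)
1/((J(116) - M(550)) + 62742) = 1/(((103 + 116)/(1 + 116) - 1*0) + 62742) = 1/((219/117 + 0) + 62742) = 1/(((1/117)*219 + 0) + 62742) = 1/((73/39 + 0) + 62742) = 1/(73/39 + 62742) = 1/(2447011/39) = 39/2447011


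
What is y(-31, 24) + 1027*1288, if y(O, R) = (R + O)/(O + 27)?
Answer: 5291111/4 ≈ 1.3228e+6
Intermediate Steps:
y(O, R) = (O + R)/(27 + O)
y(-31, 24) + 1027*1288 = (-31 + 24)/(27 - 31) + 1027*1288 = -7/(-4) + 1322776 = -¼*(-7) + 1322776 = 7/4 + 1322776 = 5291111/4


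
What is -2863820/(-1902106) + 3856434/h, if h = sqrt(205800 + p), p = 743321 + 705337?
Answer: 1431910/951053 + 642739*sqrt(1654458)/275743 ≈ 2999.7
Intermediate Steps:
p = 1448658
h = sqrt(1654458) (h = sqrt(205800 + 1448658) = sqrt(1654458) ≈ 1286.3)
-2863820/(-1902106) + 3856434/h = -2863820/(-1902106) + 3856434/(sqrt(1654458)) = -2863820*(-1/1902106) + 3856434*(sqrt(1654458)/1654458) = 1431910/951053 + 642739*sqrt(1654458)/275743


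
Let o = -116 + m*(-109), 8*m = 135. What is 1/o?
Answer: -8/15643 ≈ -0.00051141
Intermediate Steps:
m = 135/8 (m = (1/8)*135 = 135/8 ≈ 16.875)
o = -15643/8 (o = -116 + (135/8)*(-109) = -116 - 14715/8 = -15643/8 ≈ -1955.4)
1/o = 1/(-15643/8) = -8/15643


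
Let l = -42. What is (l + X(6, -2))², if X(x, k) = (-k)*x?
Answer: 900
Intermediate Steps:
X(x, k) = -k*x
(l + X(6, -2))² = (-42 - 1*(-2)*6)² = (-42 + 12)² = (-30)² = 900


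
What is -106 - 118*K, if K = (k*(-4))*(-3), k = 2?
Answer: -2938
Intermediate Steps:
K = 24 (K = (2*(-4))*(-3) = -8*(-3) = 24)
-106 - 118*K = -106 - 118*24 = -106 - 2832 = -2938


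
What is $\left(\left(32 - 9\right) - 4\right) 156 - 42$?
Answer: $2922$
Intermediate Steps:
$\left(\left(32 - 9\right) - 4\right) 156 - 42 = \left(23 - 4\right) 156 - 42 = 19 \cdot 156 - 42 = 2964 - 42 = 2922$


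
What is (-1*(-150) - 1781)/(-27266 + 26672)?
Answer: 1631/594 ≈ 2.7458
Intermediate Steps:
(-1*(-150) - 1781)/(-27266 + 26672) = (150 - 1781)/(-594) = -1631*(-1/594) = 1631/594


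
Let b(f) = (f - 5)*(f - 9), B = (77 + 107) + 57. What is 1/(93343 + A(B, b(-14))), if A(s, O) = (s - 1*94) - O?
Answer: 1/93053 ≈ 1.0747e-5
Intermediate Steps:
B = 241 (B = 184 + 57 = 241)
b(f) = (-9 + f)*(-5 + f) (b(f) = (-5 + f)*(-9 + f) = (-9 + f)*(-5 + f))
A(s, O) = -94 + s - O (A(s, O) = (s - 94) - O = (-94 + s) - O = -94 + s - O)
1/(93343 + A(B, b(-14))) = 1/(93343 + (-94 + 241 - (45 + (-14)² - 14*(-14)))) = 1/(93343 + (-94 + 241 - (45 + 196 + 196))) = 1/(93343 + (-94 + 241 - 1*437)) = 1/(93343 + (-94 + 241 - 437)) = 1/(93343 - 290) = 1/93053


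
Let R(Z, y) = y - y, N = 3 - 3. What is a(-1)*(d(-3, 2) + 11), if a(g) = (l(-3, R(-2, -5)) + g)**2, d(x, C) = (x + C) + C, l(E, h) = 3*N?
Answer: 12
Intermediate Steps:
N = 0
R(Z, y) = 0
l(E, h) = 0 (l(E, h) = 3*0 = 0)
d(x, C) = x + 2*C (d(x, C) = (C + x) + C = x + 2*C)
a(g) = g**2 (a(g) = (0 + g)**2 = g**2)
a(-1)*(d(-3, 2) + 11) = (-1)**2*((-3 + 2*2) + 11) = 1*((-3 + 4) + 11) = 1*(1 + 11) = 1*12 = 12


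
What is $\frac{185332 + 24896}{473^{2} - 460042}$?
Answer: $- \frac{70076}{78771} \approx -0.88962$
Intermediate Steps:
$\frac{185332 + 24896}{473^{2} - 460042} = \frac{210228}{223729 - 460042} = \frac{210228}{-236313} = 210228 \left(- \frac{1}{236313}\right) = - \frac{70076}{78771}$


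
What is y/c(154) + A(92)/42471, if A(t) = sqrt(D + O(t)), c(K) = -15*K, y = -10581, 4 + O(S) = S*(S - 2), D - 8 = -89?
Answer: 3527/770 + sqrt(8195)/42471 ≈ 4.5826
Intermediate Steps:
D = -81 (D = 8 - 89 = -81)
O(S) = -4 + S*(-2 + S) (O(S) = -4 + S*(S - 2) = -4 + S*(-2 + S))
A(t) = sqrt(-85 + t**2 - 2*t) (A(t) = sqrt(-81 + (-4 + t**2 - 2*t)) = sqrt(-85 + t**2 - 2*t))
y/c(154) + A(92)/42471 = -10581/((-15*154)) + sqrt(-85 + 92**2 - 2*92)/42471 = -10581/(-2310) + sqrt(-85 + 8464 - 184)*(1/42471) = -10581*(-1/2310) + sqrt(8195)*(1/42471) = 3527/770 + sqrt(8195)/42471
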